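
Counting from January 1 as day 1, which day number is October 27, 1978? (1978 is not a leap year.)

Days in months before October: 31 + 28 + 31 + 30 + 31 + 30 + 31 + 31 + 30 = 273.
Plus 27 days into October → day 300.

300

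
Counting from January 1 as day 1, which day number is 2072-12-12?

Days in months before December: 31 + 29 + 31 + 30 + 31 + 30 + 31 + 31 + 30 + 31 + 30 = 335.
Plus 12 days into December → day 347.

347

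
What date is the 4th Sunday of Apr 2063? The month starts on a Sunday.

Apr 22, 2063

Apr 2063 begins on a Sunday, so the first Sunday is Apr 1.
The 4th Sunday is 3 weeks later: 1 + 21 = 22.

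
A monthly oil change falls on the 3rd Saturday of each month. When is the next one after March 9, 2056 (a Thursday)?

March 18, 2056

March 2056 starts on a Wednesday; its first Saturday is the 4th, so the 3rd Saturday is the 18th — March 18, 2056.
March 18, 2056 is after March 9, 2056, so that is the next one.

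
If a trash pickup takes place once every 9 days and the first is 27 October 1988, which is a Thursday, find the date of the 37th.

16 September 1989

The 37th occurrence is 36 intervals after the first: 36 × 9 = 324 days after 27 October 1988.
October has 31 days — 4 days to the end of October leaves 320.
November has 30 days (290 left).
December has 31 days (259 left).
January has 31 days (228 left).
February has 28 days (200 left).
March has 31 days (169 left).
April has 30 days (139 left).
May has 31 days (108 left).
June has 30 days (78 left).
July has 31 days (47 left).
August has 31 days (16 left).
16 days into September → 16 September 1989.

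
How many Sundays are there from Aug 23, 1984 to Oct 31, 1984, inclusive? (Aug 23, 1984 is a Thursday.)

Aug 23, 1984 is a Thursday; the first Sunday on or after it is Aug 26, 1984 (3 days later).
From Aug 26, 1984 to Oct 31, 1984: 5 + 30 + 31 = 66 days (rest of Aug, Sep, Oct).
66 ÷ 7 = 9 full weeks with remainder 3, so 9 more Sundays after the first → 10.

10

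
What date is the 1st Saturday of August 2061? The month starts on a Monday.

August 6, 2061

August 2061 begins on a Monday, so the first Saturday is August 6 (5 days later).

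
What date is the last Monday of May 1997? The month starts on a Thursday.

26 May 1997

May 1997 begins on a Thursday, so the first Monday is May 5 (4 days later).
May 1997 has 31 days. Adding weeks: 5, 12, 19, 26 — the last one ≤ 31 is the 26th.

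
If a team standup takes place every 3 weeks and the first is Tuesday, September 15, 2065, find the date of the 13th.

May 25, 2066

The 13th occurrence is 12 intervals after the first: 12 × 21 = 252 days after September 15, 2065.
September has 30 days — 15 days to the end of September leaves 237.
October has 31 days (206 left).
November has 30 days (176 left).
December has 31 days (145 left).
January has 31 days (114 left).
February has 28 days (86 left).
March has 31 days (55 left).
April has 30 days (25 left).
25 days into May → May 25, 2066.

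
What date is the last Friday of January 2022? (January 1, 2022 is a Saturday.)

January 2022 begins on a Saturday, so the first Friday is January 7 (6 days later).
January 2022 has 31 days. Adding weeks: 7, 14, 21, 28 — the last one ≤ 31 is the 28th.

28 January 2022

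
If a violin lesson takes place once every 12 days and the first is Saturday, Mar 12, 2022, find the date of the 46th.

The 46th occurrence is 45 intervals after the first: 45 × 12 = 540 days after Mar 12, 2022.
Mar has 31 days — 19 days to the end of Mar leaves 521.
From end of Mar to end of 2022 is 275 days (246 left).
Jan has 31 days (215 left).
Feb has 28 days (187 left).
Mar has 31 days (156 left).
Apr has 30 days (126 left).
May has 31 days (95 left).
Jun has 30 days (65 left).
Jul has 31 days (34 left).
Aug has 31 days (3 left).
3 days into Sep → Sep 3, 2023.

Sep 3, 2023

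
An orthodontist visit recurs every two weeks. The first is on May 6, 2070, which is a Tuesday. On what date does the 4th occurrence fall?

The 4th occurrence is 3 intervals after the first: 3 × 14 = 42 days after May 6, 2070.
May has 31 days — 25 days to the end of May leaves 17.
17 days into Jun → Jun 17, 2070.

Jun 17, 2070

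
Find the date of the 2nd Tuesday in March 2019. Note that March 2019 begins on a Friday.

March 2019 begins on a Friday, so the first Tuesday is March 5 (4 days later).
The 2nd Tuesday is 1 weeks later: 5 + 7 = 12.

March 12, 2019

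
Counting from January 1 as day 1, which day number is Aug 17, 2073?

229

Days in months before Aug: 31 + 28 + 31 + 30 + 31 + 30 + 31 = 212.
Plus 17 days into Aug → day 229.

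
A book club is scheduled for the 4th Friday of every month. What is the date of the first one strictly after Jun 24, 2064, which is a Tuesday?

Jun 27, 2064

Jun 2064 starts on a Sunday; its first Friday is the 6th, so the 4th Friday is the 27th — Jun 27, 2064.
Jun 27, 2064 is after Jun 24, 2064, so that is the next one.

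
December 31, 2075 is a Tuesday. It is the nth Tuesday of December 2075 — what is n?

5th

Day 31 falls in week ⌈31/7⌉ of the month.
Days 1–7 hold the 1st Tuesday, 8–14 the 2nd, 15–21 the 3rd, 22–28 the 4th, 29–31 the 5th.
31 is in the range for the 5th.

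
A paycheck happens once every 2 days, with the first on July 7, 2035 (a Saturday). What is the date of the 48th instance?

October 9, 2035

The 48th occurrence is 47 intervals after the first: 47 × 2 = 94 days after July 7, 2035.
July has 31 days — 24 days to the end of July leaves 70.
August has 31 days (39 left).
September has 30 days (9 left).
9 days into October → October 9, 2035.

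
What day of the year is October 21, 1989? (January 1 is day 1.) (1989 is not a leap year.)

Days in months before October: 31 + 28 + 31 + 30 + 31 + 30 + 31 + 31 + 30 = 273.
Plus 21 days into October → day 294.

294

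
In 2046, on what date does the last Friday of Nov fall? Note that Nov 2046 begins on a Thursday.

Nov 2046 begins on a Thursday, so the first Friday is Nov 2 (1 day later).
Nov 2046 has 30 days. Adding weeks: 2, 9, 16, 23, 30 — the last one ≤ 30 is the 30th.

Nov 30, 2046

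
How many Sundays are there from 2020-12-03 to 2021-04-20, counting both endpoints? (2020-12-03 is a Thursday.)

2020-12-03 is a Thursday; the first Sunday on or after it is 2020-12-06 (3 days later).
From 2020-12-06 to 2021-04-20: 25 + 31 + 28 + 31 + 20 = 135 days (rest of December, January, February, March, April).
135 ÷ 7 = 19 full weeks with remainder 2, so 19 more Sundays after the first → 20.

20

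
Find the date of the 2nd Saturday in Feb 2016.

The first Saturday of Feb 2016 is Feb 6.
The 2nd Saturday is 1 weeks later: 6 + 7 = 13.

Feb 13, 2016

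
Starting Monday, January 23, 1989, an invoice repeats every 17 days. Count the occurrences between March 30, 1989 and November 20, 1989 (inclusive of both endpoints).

Occurrences land 17·i days after January 23, 1989 for i = 0, 1, 2, …
March 30, 1989 is 66 days after the start; 66 ÷ 17 = 3 remainder 15; since the remainder is 15, round up to i = 4. First occurrence in the window: #5 on April 1, 1989 (4×17 = 68 days in).
November 20, 1989 is 301 days after the start; 301 ÷ 17 = 17 remainder 12. Last occurrence in the window: #18 on November 8, 1989.
Occurrences #5 through #18: 14 in total.

14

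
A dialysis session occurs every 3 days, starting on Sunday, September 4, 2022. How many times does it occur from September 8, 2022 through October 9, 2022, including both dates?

Occurrences land 3·i days after September 4, 2022 for i = 0, 1, 2, …
September 8, 2022 is 4 days after the start; 4 ÷ 3 = 1 remainder 1; since the remainder is 1, round up to i = 2. First occurrence in the window: #3 on September 10, 2022 (2×3 = 6 days in).
October 9, 2022 is 35 days after the start; 35 ÷ 3 = 11 remainder 2. Last occurrence in the window: #12 on October 7, 2022.
Occurrences #3 through #12: 10 in total.

10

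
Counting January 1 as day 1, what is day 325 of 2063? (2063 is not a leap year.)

November 21, 2063

January has 31 days (325 − 31 = 294 remain).
February has 28 days (294 − 28 = 266 remain).
March has 31 days (266 − 31 = 235 remain).
April has 30 days (235 − 30 = 205 remain).
May has 31 days (205 − 31 = 174 remain).
June has 30 days (174 − 30 = 144 remain).
July has 31 days (144 − 31 = 113 remain).
August has 31 days (113 − 31 = 82 remain).
September has 30 days (82 − 30 = 52 remain).
October has 31 days (52 − 31 = 21 remain).
21 into November → November 21.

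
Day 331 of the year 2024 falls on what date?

November 26, 2024

January has 31 days (331 − 31 = 300 remain).
February has 29 days (300 − 29 = 271 remain).
March has 31 days (271 − 31 = 240 remain).
April has 30 days (240 − 30 = 210 remain).
May has 31 days (210 − 31 = 179 remain).
June has 30 days (179 − 30 = 149 remain).
July has 31 days (149 − 31 = 118 remain).
August has 31 days (118 − 31 = 87 remain).
September has 30 days (87 − 30 = 57 remain).
October has 31 days (57 − 31 = 26 remain).
26 into November → November 26.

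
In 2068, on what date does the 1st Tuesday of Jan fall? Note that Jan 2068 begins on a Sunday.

Jan 3, 2068

Jan 2068 begins on a Sunday, so the first Tuesday is Jan 3 (2 days later).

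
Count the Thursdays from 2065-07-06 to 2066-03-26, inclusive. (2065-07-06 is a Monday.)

38

2065-07-06 is a Monday; the first Thursday on or after it is 2065-07-09 (3 days later).
From 2065-07-09 to 2066-03-26: 22 + 31 + 30 + 31 + 30 + 31 + 31 + 28 + 26 = 260 days (rest of July, August, September, October, November, December, January, February, March).
260 ÷ 7 = 37 full weeks with remainder 1, so 37 more Thursdays after the first → 38.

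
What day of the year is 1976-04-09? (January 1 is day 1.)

100

Days in months before April: 31 + 29 + 31 = 91.
Plus 9 days into April → day 100.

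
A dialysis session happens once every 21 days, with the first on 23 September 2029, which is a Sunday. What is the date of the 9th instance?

10 March 2030

The 9th occurrence is 8 intervals after the first: 8 × 21 = 168 days after 23 September 2029.
September has 30 days — 7 days to the end of September leaves 161.
October has 31 days (130 left).
November has 30 days (100 left).
December has 31 days (69 left).
January has 31 days (38 left).
February has 28 days (10 left).
10 days into March → 10 March 2030.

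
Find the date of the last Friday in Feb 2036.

Feb 29, 2036

Feb 2036 begins on a Friday, so the first Friday is Feb 1.
Feb 2036 has 29 days. Adding weeks: 1, 8, 15, 22, 29 — the last one ≤ 29 is the 29th.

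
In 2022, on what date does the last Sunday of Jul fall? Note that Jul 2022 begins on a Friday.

Jul 2022 begins on a Friday, so the first Sunday is Jul 3 (2 days later).
Jul 2022 has 31 days. Adding weeks: 3, 10, 17, 24, 31 — the last one ≤ 31 is the 31st.

Jul 31, 2022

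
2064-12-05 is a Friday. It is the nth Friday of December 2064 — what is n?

Day 5 falls in week ⌈5/7⌉ of the month.
Days 1–7 hold the 1st Friday, 8–14 the 2nd, 15–21 the 3rd, 22–28 the 4th, 29–31 the 5th.
5 is in the range for the 1st.

1st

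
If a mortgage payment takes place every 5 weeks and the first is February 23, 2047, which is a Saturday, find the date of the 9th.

The 9th occurrence is 8 intervals after the first: 8 × 35 = 280 days after February 23, 2047.
February has 28 days — 5 days to the end of February leaves 275.
March has 31 days (244 left).
April has 30 days (214 left).
May has 31 days (183 left).
June has 30 days (153 left).
July has 31 days (122 left).
August has 31 days (91 left).
September has 30 days (61 left).
October has 31 days (30 left).
30 days into November → November 30, 2047.

November 30, 2047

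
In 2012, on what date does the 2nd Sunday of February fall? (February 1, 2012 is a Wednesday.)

2012-02-12

February 2012 begins on a Wednesday, so the first Sunday is February 5 (4 days later).
The 2nd Sunday is 1 weeks later: 5 + 7 = 12.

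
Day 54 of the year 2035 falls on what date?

2035-02-23

January has 31 days (54 − 31 = 23 remain).
23 into February → February 23.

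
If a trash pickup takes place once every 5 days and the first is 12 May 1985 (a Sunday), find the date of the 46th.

The 46th occurrence is 45 intervals after the first: 45 × 5 = 225 days after 12 May 1985.
May has 31 days — 19 days to the end of May leaves 206.
June has 30 days (176 left).
July has 31 days (145 left).
August has 31 days (114 left).
September has 30 days (84 left).
October has 31 days (53 left).
November has 30 days (23 left).
23 days into December → 23 December 1985.

23 December 1985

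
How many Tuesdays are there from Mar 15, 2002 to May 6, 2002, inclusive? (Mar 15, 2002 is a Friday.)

7

Mar 15, 2002 is a Friday; the first Tuesday on or after it is Mar 19, 2002 (4 days later).
From Mar 19, 2002 to May 6, 2002: 12 + 30 + 6 = 48 days (rest of Mar, Apr, May).
48 ÷ 7 = 6 full weeks with remainder 6, so 6 more Tuesdays after the first → 7.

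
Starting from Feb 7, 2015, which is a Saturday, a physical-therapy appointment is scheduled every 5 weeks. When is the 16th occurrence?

The 16th occurrence is 15 intervals after the first: 15 × 35 = 525 days after Feb 7, 2015.
Feb has 28 days — 21 days to the end of Feb leaves 504.
From end of Feb to end of 2015 is 306 days (198 left).
Jan has 31 days (167 left).
Feb has 29 days (138 left).
Mar has 31 days (107 left).
Apr has 30 days (77 left).
May has 31 days (46 left).
Jun has 30 days (16 left).
16 days into Jul → Jul 16, 2016.

Jul 16, 2016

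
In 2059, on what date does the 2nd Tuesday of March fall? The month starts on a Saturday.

March 2059 begins on a Saturday, so the first Tuesday is March 4 (3 days later).
The 2nd Tuesday is 1 weeks later: 4 + 7 = 11.

11 March 2059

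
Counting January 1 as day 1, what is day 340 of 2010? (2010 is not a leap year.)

January has 31 days (340 − 31 = 309 remain).
February has 28 days (309 − 28 = 281 remain).
March has 31 days (281 − 31 = 250 remain).
April has 30 days (250 − 30 = 220 remain).
May has 31 days (220 − 31 = 189 remain).
June has 30 days (189 − 30 = 159 remain).
July has 31 days (159 − 31 = 128 remain).
August has 31 days (128 − 31 = 97 remain).
September has 30 days (97 − 30 = 67 remain).
October has 31 days (67 − 31 = 36 remain).
November has 30 days (36 − 30 = 6 remain).
6 into December → December 6.

2010-12-06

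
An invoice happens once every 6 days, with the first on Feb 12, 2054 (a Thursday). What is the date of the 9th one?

The 9th occurrence is 8 intervals after the first: 8 × 6 = 48 days after Feb 12, 2054.
Feb has 28 days — 16 days to the end of Feb leaves 32.
Mar has 31 days (1 left).
1 day into Apr → Apr 1, 2054.

Apr 1, 2054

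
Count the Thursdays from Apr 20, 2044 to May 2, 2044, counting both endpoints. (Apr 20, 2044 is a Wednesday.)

2

Apr 20, 2044 is a Wednesday; the first Thursday on or after it is Apr 21, 2044 (1 day later).
From Apr 21, 2044 to May 2, 2044: 9 + 2 = 11 days (rest of Apr, May).
11 ÷ 7 = 1 full weeks with remainder 4, so 1 more Thursdays after the first → 2.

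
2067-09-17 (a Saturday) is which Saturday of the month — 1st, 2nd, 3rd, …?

Day 17 falls in week ⌈17/7⌉ of the month.
Days 1–7 hold the 1st Saturday, 8–14 the 2nd, 15–21 the 3rd, 22–28 the 4th, 29–31 the 5th.
17 is in the range for the 3rd.

3rd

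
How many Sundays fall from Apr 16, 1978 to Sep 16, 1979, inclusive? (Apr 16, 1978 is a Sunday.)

75

Apr 16, 1978 is a Sunday; the first Sunday on or after it is Apr 16, 1978.
From Apr 16, 1978 to Sep 16, 1979: 259 + 259 = 518 days (rest of 1978, to Sep 16, 1979 in 1979).
518 ÷ 7 = 74 full weeks with remainder 0, so 74 more Sundays after the first → 75.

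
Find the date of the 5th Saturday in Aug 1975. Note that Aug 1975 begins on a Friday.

Aug 1975 begins on a Friday, so the first Saturday is Aug 2 (1 day later).
The 5th Saturday is 4 weeks later: 2 + 28 = 30.

Aug 30, 1975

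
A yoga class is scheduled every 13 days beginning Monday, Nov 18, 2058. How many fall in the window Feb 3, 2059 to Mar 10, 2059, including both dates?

3

Occurrences land 13·i days after Nov 18, 2058 for i = 0, 1, 2, …
Feb 3, 2059 is 77 days after the start; 77 ÷ 13 = 5 remainder 12; since the remainder is 12, round up to i = 6. First occurrence in the window: #7 on Feb 4, 2059 (6×13 = 78 days in).
Mar 10, 2059 is 112 days after the start; 112 ÷ 13 = 8 remainder 8. Last occurrence in the window: #9 on Mar 2, 2059.
Occurrences #7 through #9: 3 in total.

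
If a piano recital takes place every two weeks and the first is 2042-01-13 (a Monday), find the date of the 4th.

2042-02-24

The 4th occurrence is 3 intervals after the first: 3 × 14 = 42 days after 2042-01-13.
January has 31 days — 18 days to the end of January leaves 24.
24 days into February → 2042-02-24.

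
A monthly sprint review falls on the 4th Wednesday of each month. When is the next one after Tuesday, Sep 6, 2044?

Sep 2044 starts on a Thursday; its first Wednesday is the 7th, so the 4th Wednesday is the 28th — Sep 28, 2044.
Sep 28, 2044 is after Sep 6, 2044, so that is the next one.

Sep 28, 2044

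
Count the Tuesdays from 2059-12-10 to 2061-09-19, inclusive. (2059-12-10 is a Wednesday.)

92

2059-12-10 is a Wednesday; the first Tuesday on or after it is 2059-12-16 (6 days later).
From 2059-12-16 to 2061-09-19: 15 + 366 + 262 = 643 days (rest of 2059, 2060, to 2061-09-19 in 2061).
643 ÷ 7 = 91 full weeks with remainder 6, so 91 more Tuesdays after the first → 92.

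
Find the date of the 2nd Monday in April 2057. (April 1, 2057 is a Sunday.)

9 April 2057

April 2057 begins on a Sunday, so the first Monday is April 2 (1 day later).
The 2nd Monday is 1 weeks later: 2 + 7 = 9.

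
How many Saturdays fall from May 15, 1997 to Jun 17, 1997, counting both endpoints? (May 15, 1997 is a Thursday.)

May 15, 1997 is a Thursday; the first Saturday on or after it is May 17, 1997 (2 days later).
From May 17, 1997 to Jun 17, 1997: 14 + 17 = 31 days (rest of May, Jun).
31 ÷ 7 = 4 full weeks with remainder 3, so 4 more Saturdays after the first → 5.

5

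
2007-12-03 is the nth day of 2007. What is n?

337

Days in months before December: 31 + 28 + 31 + 30 + 31 + 30 + 31 + 31 + 30 + 31 + 30 = 334.
Plus 3 days into December → day 337.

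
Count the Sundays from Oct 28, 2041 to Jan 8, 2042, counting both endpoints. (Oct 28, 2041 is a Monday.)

10

Oct 28, 2041 is a Monday; the first Sunday on or after it is Nov 3, 2041 (6 days later).
From Nov 3, 2041 to Jan 8, 2042: 27 + 31 + 8 = 66 days (rest of Nov, Dec, Jan).
66 ÷ 7 = 9 full weeks with remainder 3, so 9 more Sundays after the first → 10.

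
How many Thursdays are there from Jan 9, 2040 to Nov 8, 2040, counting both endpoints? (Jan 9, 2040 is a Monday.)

44

Jan 9, 2040 is a Monday; the first Thursday on or after it is Jan 12, 2040 (3 days later).
From Jan 12, 2040 to Nov 8, 2040: 19 + 29 + 31 + 30 + 31 + 30 + 31 + 31 + 30 + 31 + 8 = 301 days (rest of Jan, Feb, Mar, Apr, May, Jun, Jul, Aug, Sep, Oct, Nov).
301 ÷ 7 = 43 full weeks with remainder 0, so 43 more Thursdays after the first → 44.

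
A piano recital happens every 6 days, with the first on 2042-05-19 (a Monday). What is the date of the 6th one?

2042-06-18

The 6th occurrence is 5 intervals after the first: 5 × 6 = 30 days after 2042-05-19.
May has 31 days — 12 days to the end of May leaves 18.
18 days into June → 2042-06-18.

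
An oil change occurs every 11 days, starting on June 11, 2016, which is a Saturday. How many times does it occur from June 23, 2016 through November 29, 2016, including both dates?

Occurrences land 11·i days after June 11, 2016 for i = 0, 1, 2, …
June 23, 2016 is 12 days after the start; 12 ÷ 11 = 1 remainder 1; since the remainder is 1, round up to i = 2. First occurrence in the window: #3 on July 3, 2016 (2×11 = 22 days in).
November 29, 2016 is 171 days after the start; 171 ÷ 11 = 15 remainder 6. Last occurrence in the window: #16 on November 23, 2016.
Occurrences #3 through #16: 14 in total.

14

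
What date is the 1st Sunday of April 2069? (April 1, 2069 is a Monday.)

April 2069 begins on a Monday, so the first Sunday is April 7 (6 days later).

7 April 2069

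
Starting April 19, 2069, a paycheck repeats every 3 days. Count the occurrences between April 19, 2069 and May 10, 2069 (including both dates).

Occurrences land 3·i days after April 19, 2069 for i = 0, 1, 2, …
The window opens on the start date, so the first occurrence inside is #1 on April 19, 2069.
May 10, 2069 is 21 days after the start; 21 ÷ 3 = 7 remainder 0. Last occurrence in the window: #8 on May 10, 2069.
Occurrences #1 through #8: 8 in total.

8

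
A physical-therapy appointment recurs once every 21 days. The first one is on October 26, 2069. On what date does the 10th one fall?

May 3, 2070

The 10th occurrence is 9 intervals after the first: 9 × 21 = 189 days after October 26, 2069.
October has 31 days — 5 days to the end of October leaves 184.
November has 30 days (154 left).
December has 31 days (123 left).
January has 31 days (92 left).
February has 28 days (64 left).
March has 31 days (33 left).
April has 30 days (3 left).
3 days into May → May 3, 2070.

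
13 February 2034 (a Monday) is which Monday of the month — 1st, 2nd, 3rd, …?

2nd

Day 13 falls in week ⌈13/7⌉ of the month.
Days 1–7 hold the 1st Monday, 8–14 the 2nd, 15–21 the 3rd, 22–28 the 4th, 29–31 the 5th.
13 is in the range for the 2nd.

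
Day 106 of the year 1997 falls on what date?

January has 31 days (106 − 31 = 75 remain).
February has 28 days (75 − 28 = 47 remain).
March has 31 days (47 − 31 = 16 remain).
16 into April → April 16.

16 April 1997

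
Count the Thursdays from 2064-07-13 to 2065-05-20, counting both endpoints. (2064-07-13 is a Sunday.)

44

2064-07-13 is a Sunday; the first Thursday on or after it is 2064-07-17 (4 days later).
From 2064-07-17 to 2065-05-20: 14 + 31 + 30 + 31 + 30 + 31 + 31 + 28 + 31 + 30 + 20 = 307 days (rest of July, August, September, October, November, December, January, February, March, April, May).
307 ÷ 7 = 43 full weeks with remainder 6, so 43 more Thursdays after the first → 44.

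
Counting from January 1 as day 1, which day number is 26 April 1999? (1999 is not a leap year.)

Days in months before April: 31 + 28 + 31 = 90.
Plus 26 days into April → day 116.

116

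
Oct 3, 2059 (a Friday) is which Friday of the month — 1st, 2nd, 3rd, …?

Day 3 falls in week ⌈3/7⌉ of the month.
Days 1–7 hold the 1st Friday, 8–14 the 2nd, 15–21 the 3rd, 22–28 the 4th, 29–31 the 5th.
3 is in the range for the 1st.

1st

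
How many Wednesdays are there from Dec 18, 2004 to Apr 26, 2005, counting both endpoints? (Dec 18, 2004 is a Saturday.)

Dec 18, 2004 is a Saturday; the first Wednesday on or after it is Dec 22, 2004 (4 days later).
From Dec 22, 2004 to Apr 26, 2005: 9 + 31 + 28 + 31 + 26 = 125 days (rest of Dec, Jan, Feb, Mar, Apr).
125 ÷ 7 = 17 full weeks with remainder 6, so 17 more Wednesdays after the first → 18.

18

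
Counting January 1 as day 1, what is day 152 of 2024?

January has 31 days (152 − 31 = 121 remain).
February has 29 days (121 − 29 = 92 remain).
March has 31 days (92 − 31 = 61 remain).
April has 30 days (61 − 30 = 31 remain).
31 into May → May 31.

2024-05-31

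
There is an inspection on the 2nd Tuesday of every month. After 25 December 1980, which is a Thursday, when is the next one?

13 January 1981

December 1980 starts on a Monday; its first Tuesday is the 2nd, so the 2nd Tuesday is the 9th — 9 December 1980.
That is not after 25 December 1980, so look at January 1981.
January 1981 starts on a Thursday; its first Tuesday is the 6th, so the 2nd Tuesday is the 13th — 13 January 1981.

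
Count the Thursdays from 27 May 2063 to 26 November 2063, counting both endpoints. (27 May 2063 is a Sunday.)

26

27 May 2063 is a Sunday; the first Thursday on or after it is 31 May 2063 (4 days later).
From 31 May 2063 to 26 November 2063: 0 + 30 + 31 + 31 + 30 + 31 + 26 = 179 days (rest of May, June, July, August, September, October, November).
179 ÷ 7 = 25 full weeks with remainder 4, so 25 more Thursdays after the first → 26.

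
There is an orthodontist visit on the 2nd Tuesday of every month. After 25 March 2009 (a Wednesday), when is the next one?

14 April 2009

March 2009 starts on a Sunday; its first Tuesday is the 3rd, so the 2nd Tuesday is the 10th — 10 March 2009.
That is not after 25 March 2009, so look at April 2009.
April 2009 starts on a Wednesday; its first Tuesday is the 7th, so the 2nd Tuesday is the 14th — 14 April 2009.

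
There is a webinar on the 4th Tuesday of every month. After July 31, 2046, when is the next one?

August 28, 2046

July 2046 starts on a Sunday; its first Tuesday is the 3rd, so the 4th Tuesday is the 24th — July 24, 2046.
That is not after July 31, 2046, so look at August 2046.
August 2046 starts on a Wednesday; its first Tuesday is the 7th, so the 4th Tuesday is the 28th — August 28, 2046.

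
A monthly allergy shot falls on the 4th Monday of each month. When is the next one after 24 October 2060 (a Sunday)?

October 2060 starts on a Friday; its first Monday is the 4th, so the 4th Monday is the 25th — 25 October 2060.
25 October 2060 is after 24 October 2060, so that is the next one.

25 October 2060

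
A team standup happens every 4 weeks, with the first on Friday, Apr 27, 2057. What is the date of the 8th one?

Nov 9, 2057

The 8th occurrence is 7 intervals after the first: 7 × 28 = 196 days after Apr 27, 2057.
Apr has 30 days — 3 days to the end of Apr leaves 193.
May has 31 days (162 left).
Jun has 30 days (132 left).
Jul has 31 days (101 left).
Aug has 31 days (70 left).
Sep has 30 days (40 left).
Oct has 31 days (9 left).
9 days into Nov → Nov 9, 2057.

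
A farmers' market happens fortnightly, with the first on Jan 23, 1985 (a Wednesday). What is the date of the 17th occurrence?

Sep 4, 1985

The 17th occurrence is 16 intervals after the first: 16 × 14 = 224 days after Jan 23, 1985.
Jan has 31 days — 8 days to the end of Jan leaves 216.
Feb has 28 days (188 left).
Mar has 31 days (157 left).
Apr has 30 days (127 left).
May has 31 days (96 left).
Jun has 30 days (66 left).
Jul has 31 days (35 left).
Aug has 31 days (4 left).
4 days into Sep → Sep 4, 1985.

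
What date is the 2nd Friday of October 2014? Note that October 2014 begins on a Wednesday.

October 2014 begins on a Wednesday, so the first Friday is October 3 (2 days later).
The 2nd Friday is 1 weeks later: 3 + 7 = 10.

2014-10-10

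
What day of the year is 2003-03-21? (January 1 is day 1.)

80

Days in months before March: 31 + 28 = 59.
Plus 21 days into March → day 80.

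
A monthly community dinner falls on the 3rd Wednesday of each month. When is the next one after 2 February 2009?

18 February 2009

February 2009 starts on a Sunday; its first Wednesday is the 4th, so the 3rd Wednesday is the 18th — 18 February 2009.
18 February 2009 is after 2 February 2009, so that is the next one.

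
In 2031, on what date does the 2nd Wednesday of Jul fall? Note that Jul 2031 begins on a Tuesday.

Jul 2031 begins on a Tuesday, so the first Wednesday is Jul 2 (1 day later).
The 2nd Wednesday is 1 weeks later: 2 + 7 = 9.

Jul 9, 2031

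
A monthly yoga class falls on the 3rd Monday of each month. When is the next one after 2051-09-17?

2051-09-18

September 2051 starts on a Friday; its first Monday is the 4th, so the 3rd Monday is the 18th — 2051-09-18.
2051-09-18 is after 2051-09-17, so that is the next one.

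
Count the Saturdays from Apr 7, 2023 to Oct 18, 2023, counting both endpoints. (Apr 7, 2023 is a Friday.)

Apr 7, 2023 is a Friday; the first Saturday on or after it is Apr 8, 2023 (1 day later).
From Apr 8, 2023 to Oct 18, 2023: 22 + 31 + 30 + 31 + 31 + 30 + 18 = 193 days (rest of Apr, May, Jun, Jul, Aug, Sep, Oct).
193 ÷ 7 = 27 full weeks with remainder 4, so 27 more Saturdays after the first → 28.

28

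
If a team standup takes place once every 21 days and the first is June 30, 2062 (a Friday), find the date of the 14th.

The 14th occurrence is 13 intervals after the first: 13 × 21 = 273 days after June 30, 2062.
June has 30 days — 0 days to the end of June leaves 273.
July has 31 days (242 left).
August has 31 days (211 left).
September has 30 days (181 left).
October has 31 days (150 left).
November has 30 days (120 left).
December has 31 days (89 left).
January has 31 days (58 left).
February has 28 days (30 left).
30 days into March → March 30, 2063.

March 30, 2063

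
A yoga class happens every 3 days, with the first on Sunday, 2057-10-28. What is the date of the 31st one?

The 31st occurrence is 30 intervals after the first: 30 × 3 = 90 days after 2057-10-28.
October has 31 days — 3 days to the end of October leaves 87.
November has 30 days (57 left).
December has 31 days (26 left).
26 days into January → 2058-01-26.

2058-01-26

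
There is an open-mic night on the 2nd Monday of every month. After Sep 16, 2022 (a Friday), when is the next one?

Sep 2022 starts on a Thursday; its first Monday is the 5th, so the 2nd Monday is the 12th — Sep 12, 2022.
That is not after Sep 16, 2022, so look at Oct 2022.
Oct 2022 starts on a Saturday; its first Monday is the 3rd, so the 2nd Monday is the 10th — Oct 10, 2022.

Oct 10, 2022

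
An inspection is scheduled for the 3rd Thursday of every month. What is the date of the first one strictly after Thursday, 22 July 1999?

July 1999 starts on a Thursday; its first Thursday is the 1st, so the 3rd Thursday is the 15th — 15 July 1999.
That is not after 22 July 1999, so look at August 1999.
August 1999 starts on a Sunday; its first Thursday is the 5th, so the 3rd Thursday is the 19th — 19 August 1999.

19 August 1999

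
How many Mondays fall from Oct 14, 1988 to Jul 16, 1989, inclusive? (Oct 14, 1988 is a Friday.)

39

Oct 14, 1988 is a Friday; the first Monday on or after it is Oct 17, 1988 (3 days later).
From Oct 17, 1988 to Jul 16, 1989: 14 + 30 + 31 + 31 + 28 + 31 + 30 + 31 + 30 + 16 = 272 days (rest of Oct, Nov, Dec, Jan, Feb, Mar, Apr, May, Jun, Jul).
272 ÷ 7 = 38 full weeks with remainder 6, so 38 more Mondays after the first → 39.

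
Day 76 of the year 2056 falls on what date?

2056-03-16

January has 31 days (76 − 31 = 45 remain).
February has 29 days (45 − 29 = 16 remain).
16 into March → March 16.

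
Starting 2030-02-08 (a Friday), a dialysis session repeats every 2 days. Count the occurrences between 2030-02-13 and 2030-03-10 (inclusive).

Occurrences land 2·i days after 2030-02-08 for i = 0, 1, 2, …
2030-02-13 is 5 days after the start; 5 ÷ 2 = 2 remainder 1; since the remainder is 1, round up to i = 3. First occurrence in the window: #4 on 2030-02-14 (3×2 = 6 days in).
2030-03-10 is 30 days after the start; 30 ÷ 2 = 15 remainder 0. Last occurrence in the window: #16 on 2030-03-10.
Occurrences #4 through #16: 13 in total.

13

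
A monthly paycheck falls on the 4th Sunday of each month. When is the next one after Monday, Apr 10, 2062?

Apr 2062 starts on a Saturday; its first Sunday is the 2nd, so the 4th Sunday is the 23rd — Apr 23, 2062.
Apr 23, 2062 is after Apr 10, 2062, so that is the next one.

Apr 23, 2062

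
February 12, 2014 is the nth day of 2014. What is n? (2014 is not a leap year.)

Days in months before February: 31 = 31.
Plus 12 days into February → day 43.

43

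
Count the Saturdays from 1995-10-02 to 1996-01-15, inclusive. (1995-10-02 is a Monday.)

15

1995-10-02 is a Monday; the first Saturday on or after it is 1995-10-07 (5 days later).
From 1995-10-07 to 1996-01-15: 24 + 30 + 31 + 15 = 100 days (rest of October, November, December, January).
100 ÷ 7 = 14 full weeks with remainder 2, so 14 more Saturdays after the first → 15.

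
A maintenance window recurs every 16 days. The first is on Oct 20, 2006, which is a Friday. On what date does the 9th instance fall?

The 9th occurrence is 8 intervals after the first: 8 × 16 = 128 days after Oct 20, 2006.
Oct has 31 days — 11 days to the end of Oct leaves 117.
Nov has 30 days (87 left).
Dec has 31 days (56 left).
Jan has 31 days (25 left).
25 days into Feb → Feb 25, 2007.

Feb 25, 2007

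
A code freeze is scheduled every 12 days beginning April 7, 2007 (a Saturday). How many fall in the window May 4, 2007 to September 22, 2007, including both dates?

Occurrences land 12·i days after April 7, 2007 for i = 0, 1, 2, …
May 4, 2007 is 27 days after the start; 27 ÷ 12 = 2 remainder 3; since the remainder is 3, round up to i = 3. First occurrence in the window: #4 on May 13, 2007 (3×12 = 36 days in).
September 22, 2007 is 168 days after the start; 168 ÷ 12 = 14 remainder 0. Last occurrence in the window: #15 on September 22, 2007.
Occurrences #4 through #15: 12 in total.

12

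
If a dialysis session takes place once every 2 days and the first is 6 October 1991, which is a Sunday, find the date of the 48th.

8 January 1992

The 48th occurrence is 47 intervals after the first: 47 × 2 = 94 days after 6 October 1991.
October has 31 days — 25 days to the end of October leaves 69.
November has 30 days (39 left).
December has 31 days (8 left).
8 days into January → 8 January 1992.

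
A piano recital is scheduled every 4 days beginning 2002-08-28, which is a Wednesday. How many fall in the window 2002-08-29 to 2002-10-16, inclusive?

Occurrences land 4·i days after 2002-08-28 for i = 0, 1, 2, …
2002-08-29 is 1 day after the start; 1 ÷ 4 = 0 remainder 1; since the remainder is 1, round up to i = 1. First occurrence in the window: #2 on 2002-09-01 (1×4 = 4 days in).
2002-10-16 is 49 days after the start; 49 ÷ 4 = 12 remainder 1. Last occurrence in the window: #13 on 2002-10-15.
Occurrences #2 through #13: 12 in total.

12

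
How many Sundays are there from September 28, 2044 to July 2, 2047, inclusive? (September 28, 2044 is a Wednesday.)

September 28, 2044 is a Wednesday; the first Sunday on or after it is October 2, 2044 (4 days later).
From October 2, 2044 to July 2, 2047: 90 + 365 + 365 + 183 = 1003 days (rest of 2044, 2045, 2046, to July 2, 2047 in 2047).
1003 ÷ 7 = 143 full weeks with remainder 2, so 143 more Sundays after the first → 144.

144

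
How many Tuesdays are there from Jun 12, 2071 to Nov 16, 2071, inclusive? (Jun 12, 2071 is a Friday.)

22

Jun 12, 2071 is a Friday; the first Tuesday on or after it is Jun 16, 2071 (4 days later).
From Jun 16, 2071 to Nov 16, 2071: 14 + 31 + 31 + 30 + 31 + 16 = 153 days (rest of Jun, Jul, Aug, Sep, Oct, Nov).
153 ÷ 7 = 21 full weeks with remainder 6, so 21 more Tuesdays after the first → 22.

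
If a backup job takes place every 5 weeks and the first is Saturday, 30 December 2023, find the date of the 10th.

The 10th occurrence is 9 intervals after the first: 9 × 35 = 315 days after 30 December 2023.
December has 31 days — 1 day to the end of December leaves 314.
January has 31 days (283 left).
February has 29 days (254 left).
March has 31 days (223 left).
April has 30 days (193 left).
May has 31 days (162 left).
June has 30 days (132 left).
July has 31 days (101 left).
August has 31 days (70 left).
September has 30 days (40 left).
October has 31 days (9 left).
9 days into November → 9 November 2024.

9 November 2024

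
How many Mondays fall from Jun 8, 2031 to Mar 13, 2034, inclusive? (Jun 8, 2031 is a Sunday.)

145

Jun 8, 2031 is a Sunday; the first Monday on or after it is Jun 9, 2031 (1 day later).
From Jun 9, 2031 to Mar 13, 2034: 205 + 366 + 365 + 72 = 1008 days (rest of 2031, 2032, 2033, to Mar 13, 2034 in 2034).
1008 ÷ 7 = 144 full weeks with remainder 0, so 144 more Mondays after the first → 145.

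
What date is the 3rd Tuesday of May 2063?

May 15, 2063

May 2063 begins on a Tuesday, so the first Tuesday is May 1.
The 3rd Tuesday is 2 weeks later: 1 + 14 = 15.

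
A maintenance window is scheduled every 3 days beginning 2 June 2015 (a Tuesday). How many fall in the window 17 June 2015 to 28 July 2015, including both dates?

Occurrences land 3·i days after 2 June 2015 for i = 0, 1, 2, …
17 June 2015 is 15 days after the start; 15 ÷ 3 = 5 remainder 0. First occurrence in the window: #6 on 17 June 2015 (5×3 = 15 days in).
28 July 2015 is 56 days after the start; 56 ÷ 3 = 18 remainder 2. Last occurrence in the window: #19 on 26 July 2015.
Occurrences #6 through #19: 14 in total.

14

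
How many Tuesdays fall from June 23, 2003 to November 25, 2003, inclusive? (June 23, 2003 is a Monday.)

June 23, 2003 is a Monday; the first Tuesday on or after it is June 24, 2003 (1 day later).
From June 24, 2003 to November 25, 2003: 6 + 31 + 31 + 30 + 31 + 25 = 154 days (rest of June, July, August, September, October, November).
154 ÷ 7 = 22 full weeks with remainder 0, so 22 more Tuesdays after the first → 23.

23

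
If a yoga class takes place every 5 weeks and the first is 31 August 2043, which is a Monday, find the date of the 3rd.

The 3rd occurrence is 2 intervals after the first: 2 × 35 = 70 days after 31 August 2043.
August has 31 days — 0 days to the end of August leaves 70.
September has 30 days (40 left).
October has 31 days (9 left).
9 days into November → 9 November 2043.

9 November 2043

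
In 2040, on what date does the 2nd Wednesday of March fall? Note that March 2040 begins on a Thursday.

March 2040 begins on a Thursday, so the first Wednesday is March 7 (6 days later).
The 2nd Wednesday is 1 weeks later: 7 + 7 = 14.

14 March 2040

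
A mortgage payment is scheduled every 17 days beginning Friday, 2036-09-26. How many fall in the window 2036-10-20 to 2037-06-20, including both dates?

Occurrences land 17·i days after 2036-09-26 for i = 0, 1, 2, …
2036-10-20 is 24 days after the start; 24 ÷ 17 = 1 remainder 7; since the remainder is 7, round up to i = 2. First occurrence in the window: #3 on 2036-10-30 (2×17 = 34 days in).
2037-06-20 is 267 days after the start; 267 ÷ 17 = 15 remainder 12. Last occurrence in the window: #16 on 2037-06-08.
Occurrences #3 through #16: 14 in total.

14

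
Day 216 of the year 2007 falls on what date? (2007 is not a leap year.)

January has 31 days (216 − 31 = 185 remain).
February has 28 days (185 − 28 = 157 remain).
March has 31 days (157 − 31 = 126 remain).
April has 30 days (126 − 30 = 96 remain).
May has 31 days (96 − 31 = 65 remain).
June has 30 days (65 − 30 = 35 remain).
July has 31 days (35 − 31 = 4 remain).
4 into August → August 4.

August 4, 2007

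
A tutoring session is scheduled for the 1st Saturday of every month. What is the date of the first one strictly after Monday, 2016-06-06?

2016-07-02

June 2016 starts on a Wednesday, so its 1st Saturday is 2016-06-04 (3 days in).
That is not after 2016-06-06, so look at July 2016.
July 2016 starts on a Friday, so its 1st Saturday is 2016-07-02 (1 day in).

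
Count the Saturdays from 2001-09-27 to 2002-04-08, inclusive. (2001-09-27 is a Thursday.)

2001-09-27 is a Thursday; the first Saturday on or after it is 2001-09-29 (2 days later).
From 2001-09-29 to 2002-04-08: 1 + 31 + 30 + 31 + 31 + 28 + 31 + 8 = 191 days (rest of September, October, November, December, January, February, March, April).
191 ÷ 7 = 27 full weeks with remainder 2, so 27 more Saturdays after the first → 28.

28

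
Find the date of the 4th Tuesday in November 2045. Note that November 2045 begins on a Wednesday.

2045-11-28

November 2045 begins on a Wednesday, so the first Tuesday is November 7 (6 days later).
The 4th Tuesday is 3 weeks later: 7 + 21 = 28.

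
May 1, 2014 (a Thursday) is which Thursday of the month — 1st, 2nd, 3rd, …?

Day 1 falls in week ⌈1/7⌉ of the month.
Days 1–7 hold the 1st Thursday, 8–14 the 2nd, 15–21 the 3rd, 22–28 the 4th, 29–31 the 5th.
1 is in the range for the 1st.

1st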